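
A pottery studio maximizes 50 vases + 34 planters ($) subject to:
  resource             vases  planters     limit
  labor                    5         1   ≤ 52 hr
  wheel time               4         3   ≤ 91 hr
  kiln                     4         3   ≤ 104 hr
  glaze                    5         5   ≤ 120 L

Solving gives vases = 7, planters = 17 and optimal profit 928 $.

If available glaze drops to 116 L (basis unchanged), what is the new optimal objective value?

Binding: labor and glaze. Non-binding: wheel time (12 unused), kiln (25 unused).
By complementary slackness, y = 0 for the non-binding constraints.
From A_Bᵀ y = c: 5·y_labor + 5·y_glaze = 50; 1·y_labor + 5·y_glaze = 34.
Solving: y_labor = 4, y_glaze = 6.
Δz = y_glaze·Δb = 6 × (-4) = -24, so new z* = 928 − 24 = 904.

904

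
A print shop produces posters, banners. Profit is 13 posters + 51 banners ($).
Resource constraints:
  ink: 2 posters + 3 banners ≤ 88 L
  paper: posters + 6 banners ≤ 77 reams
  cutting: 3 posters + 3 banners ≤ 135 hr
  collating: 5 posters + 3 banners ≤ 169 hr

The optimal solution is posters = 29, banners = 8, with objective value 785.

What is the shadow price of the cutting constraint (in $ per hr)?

0

Check each constraint at x*: ink 82/88 (slack 6); paper 77/77 (tight); cutting 111/135 (slack 24); collating 169/169 (tight).
By complementary slackness, y = 0 for the non-binding constraints.
Dual feasibility on the basic columns requires 1·y_paper + 5·y_collating = 13, 6·y_paper + 3·y_collating = 51.
→ y_paper = 8 and y_collating = 1.
Shadow price of cutting = 0.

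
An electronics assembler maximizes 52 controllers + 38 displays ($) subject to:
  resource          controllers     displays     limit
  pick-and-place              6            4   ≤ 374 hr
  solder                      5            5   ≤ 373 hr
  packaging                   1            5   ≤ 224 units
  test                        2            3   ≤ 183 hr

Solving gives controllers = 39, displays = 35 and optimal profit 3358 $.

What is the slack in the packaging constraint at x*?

packaging used = 1·39 + 5·35 = 214; slack = 224 − 214 = 10.

10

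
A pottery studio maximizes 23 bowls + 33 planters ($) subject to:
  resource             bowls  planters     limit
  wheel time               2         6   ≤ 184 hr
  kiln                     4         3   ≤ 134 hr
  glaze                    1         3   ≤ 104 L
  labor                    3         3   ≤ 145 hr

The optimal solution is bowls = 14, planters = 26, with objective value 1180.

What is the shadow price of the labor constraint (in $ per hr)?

0

Check each constraint at x*: wheel time 184/184 (tight); kiln 134/134 (tight); glaze 92/104 (slack 12); labor 120/145 (slack 25).
Slack constraints have shadow price 0 (complementary slackness).
From A_Bᵀ y = c: 2·y_wheel time + 4·y_kiln = 23; 6·y_wheel time + 3·y_kiln = 33.
Solving: y_wheel time = 3.5, y_kiln = 4.
Shadow price of labor = 0.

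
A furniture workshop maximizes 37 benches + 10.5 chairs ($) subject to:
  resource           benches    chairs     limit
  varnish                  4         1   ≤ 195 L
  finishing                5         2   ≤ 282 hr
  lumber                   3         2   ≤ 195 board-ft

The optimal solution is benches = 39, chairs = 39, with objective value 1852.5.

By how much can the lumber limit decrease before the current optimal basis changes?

Binding constraints: varnish, lumber. The basis is B = [[4,1],[3,2]] with det 5.
Per unit decrease in lumber, x* moves by d = (0.2, -0.8).
The basis stays optimal until chairs reaches 0; allowable decrease = 48.75 board-ft.

48.75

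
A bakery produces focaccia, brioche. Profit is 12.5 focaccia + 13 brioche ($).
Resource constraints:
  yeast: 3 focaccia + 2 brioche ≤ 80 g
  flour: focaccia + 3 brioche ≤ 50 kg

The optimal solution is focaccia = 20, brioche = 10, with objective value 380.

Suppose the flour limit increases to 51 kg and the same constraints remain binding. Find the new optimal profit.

382

Check each constraint at x*: yeast 80/80 (tight); flour 50/50 (tight).
The binding rows give the dual system: 3·y_yeast + 1·y_flour = 12.5 and 2·y_yeast + 3·y_flour = 13.
This yields shadow prices y_yeast = 3.5, y_flour = 2.
Δz = y_flour·Δb = 2 × (1) = 2, so new z* = 380 + 2 = 382.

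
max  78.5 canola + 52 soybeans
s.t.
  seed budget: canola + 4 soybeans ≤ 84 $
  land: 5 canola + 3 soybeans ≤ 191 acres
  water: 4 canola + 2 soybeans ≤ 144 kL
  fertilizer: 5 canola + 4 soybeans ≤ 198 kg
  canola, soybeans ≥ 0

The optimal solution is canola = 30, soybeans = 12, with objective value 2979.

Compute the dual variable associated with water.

At the optimum: seed budget uses 78 of 84 (slack = 6); land uses 186 of 191 (slack = 5); water uses 144 of 144 (binding); fertilizer uses 198 of 198 (binding).
Slack constraints have shadow price 0 (complementary slackness).
From A_Bᵀ y = c: 4·y_water + 5·y_fertilizer = 78.5; 2·y_water + 4·y_fertilizer = 52.
→ y_water = 9 and y_fertilizer = 8.5.
Shadow price of water = 9.

9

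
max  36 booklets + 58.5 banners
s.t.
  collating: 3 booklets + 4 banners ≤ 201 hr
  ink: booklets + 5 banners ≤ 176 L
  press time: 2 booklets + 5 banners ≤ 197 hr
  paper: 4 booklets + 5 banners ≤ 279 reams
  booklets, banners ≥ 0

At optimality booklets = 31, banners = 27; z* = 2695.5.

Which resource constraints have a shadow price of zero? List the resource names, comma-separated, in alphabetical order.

ink, paper

collating: 201/201 (binding)
ink: 166/176 (slack 10)
press time: 197/197 (binding)
paper: 259/279 (slack 20)
By complementary slackness, a constraint with positive slack has shadow price 0 → ink, paper.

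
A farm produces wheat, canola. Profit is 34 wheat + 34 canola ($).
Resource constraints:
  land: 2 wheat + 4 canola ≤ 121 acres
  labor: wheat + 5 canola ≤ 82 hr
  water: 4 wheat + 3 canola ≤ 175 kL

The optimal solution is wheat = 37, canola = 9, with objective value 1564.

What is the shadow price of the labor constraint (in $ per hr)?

2

Binding: labor and water. Non-binding: land (11 unused).
By complementary slackness, y = 0 for the non-binding constraint.
From A_Bᵀ y = c: 1·y_labor + 4·y_water = 34; 5·y_labor + 3·y_water = 34.
This yields shadow prices y_labor = 2, y_water = 8.
Shadow price of labor = 2.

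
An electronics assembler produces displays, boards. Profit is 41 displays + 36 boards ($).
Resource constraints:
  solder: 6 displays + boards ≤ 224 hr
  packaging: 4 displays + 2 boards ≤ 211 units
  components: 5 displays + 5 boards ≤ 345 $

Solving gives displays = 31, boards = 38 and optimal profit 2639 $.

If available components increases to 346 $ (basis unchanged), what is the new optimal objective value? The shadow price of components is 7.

2646

Δb = 1, so new z* = 2639 + (7)·(1) = 2639 + 7 = 2646.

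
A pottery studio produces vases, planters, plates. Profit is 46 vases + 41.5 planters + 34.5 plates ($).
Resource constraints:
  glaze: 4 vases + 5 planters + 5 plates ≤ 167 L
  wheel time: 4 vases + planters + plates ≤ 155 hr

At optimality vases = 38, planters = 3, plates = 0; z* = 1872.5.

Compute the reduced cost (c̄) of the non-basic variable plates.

-7

At the optimum: glaze uses 167 of 167 (binding); wheel time uses 155 of 155 (binding).
The binding rows give the dual system: 4·y_glaze + 4·y_wheel time = 46 and 5·y_glaze + 1·y_wheel time = 41.5.
This yields shadow prices y_glaze = 7.5, y_wheel time = 4.
Reduced cost of plates: c₃ − yᵀa₃ = 34.5 − (7.5·5 + 4·1) = 34.5 − 41.5 = -7.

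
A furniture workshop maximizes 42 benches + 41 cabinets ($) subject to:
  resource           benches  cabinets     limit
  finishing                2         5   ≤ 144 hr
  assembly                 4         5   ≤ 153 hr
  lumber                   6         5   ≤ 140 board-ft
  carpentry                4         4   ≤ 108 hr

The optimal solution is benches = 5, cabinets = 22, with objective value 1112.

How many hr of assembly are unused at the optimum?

23

assembly used = 4·5 + 5·22 = 130; slack = 153 − 130 = 23.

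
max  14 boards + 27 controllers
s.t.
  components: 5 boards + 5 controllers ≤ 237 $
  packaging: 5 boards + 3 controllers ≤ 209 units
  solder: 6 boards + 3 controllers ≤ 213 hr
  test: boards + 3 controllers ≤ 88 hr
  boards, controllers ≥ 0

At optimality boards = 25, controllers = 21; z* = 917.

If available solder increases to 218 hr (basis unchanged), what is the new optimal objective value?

Check each constraint at x*: components 230/237 (slack 7); packaging 188/209 (slack 21); solder 213/213 (tight); test 88/88 (tight).
Since components, packaging are not tight, their duals are 0.
The binding rows give the dual system: 6·y_solder + 1·y_test = 14 and 3·y_solder + 3·y_test = 27.
Solving: y_solder = 1, y_test = 8.
Δz = y_solder·Δb = 1 × (5) = 5, so new z* = 917 + 5 = 922.

922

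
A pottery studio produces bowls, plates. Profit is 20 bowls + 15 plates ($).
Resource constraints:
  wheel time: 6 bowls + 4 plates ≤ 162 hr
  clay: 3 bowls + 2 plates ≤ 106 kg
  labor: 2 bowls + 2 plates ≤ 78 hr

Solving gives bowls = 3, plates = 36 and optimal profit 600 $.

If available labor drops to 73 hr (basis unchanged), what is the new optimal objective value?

At the optimum: wheel time uses 162 of 162 (binding); clay uses 81 of 106 (slack = 25); labor uses 78 of 78 (binding).
Slack constraints have shadow price 0 (complementary slackness).
From A_Bᵀ y = c: 6·y_wheel time + 2·y_labor = 20; 4·y_wheel time + 2·y_labor = 15.
This yields shadow prices y_wheel time = 2.5, y_labor = 2.5.
Δz = y_labor·Δb = 2.5 × (-5) = -12.5, so new z* = 600 − 12.5 = 587.5.

587.5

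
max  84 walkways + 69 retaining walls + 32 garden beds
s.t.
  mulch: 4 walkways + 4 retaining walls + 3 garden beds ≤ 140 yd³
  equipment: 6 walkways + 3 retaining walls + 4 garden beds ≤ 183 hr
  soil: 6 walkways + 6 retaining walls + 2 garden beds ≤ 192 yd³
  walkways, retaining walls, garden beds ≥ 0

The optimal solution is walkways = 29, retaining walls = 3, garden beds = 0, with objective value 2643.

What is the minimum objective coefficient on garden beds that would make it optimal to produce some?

Binding: equipment and soil. Non-binding: mulch (12 unused).
Slack constraints have shadow price 0 (complementary slackness).
The binding rows give the dual system: 6·y_equipment + 6·y_soil = 84 and 3·y_equipment + 6·y_soil = 69.
Solving: y_equipment = 5, y_soil = 9.
garden beds enters the basis when its profit ≥ yᵀa₃ = 5·4 + 9·2 = 38.

38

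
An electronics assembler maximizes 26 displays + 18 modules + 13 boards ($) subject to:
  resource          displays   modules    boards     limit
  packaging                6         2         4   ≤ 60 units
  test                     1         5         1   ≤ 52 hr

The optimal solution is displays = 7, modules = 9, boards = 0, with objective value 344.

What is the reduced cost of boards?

-5

At the optimum: packaging uses 60 of 60 (binding); test uses 52 of 52 (binding).
From A_Bᵀ y = c: 6·y_packaging + 1·y_test = 26; 2·y_packaging + 5·y_test = 18.
This yields shadow prices y_packaging = 4, y_test = 2.
Reduced cost of boards: c₃ − yᵀa₃ = 13 − (4·4 + 2·1) = 13 − 18 = -5.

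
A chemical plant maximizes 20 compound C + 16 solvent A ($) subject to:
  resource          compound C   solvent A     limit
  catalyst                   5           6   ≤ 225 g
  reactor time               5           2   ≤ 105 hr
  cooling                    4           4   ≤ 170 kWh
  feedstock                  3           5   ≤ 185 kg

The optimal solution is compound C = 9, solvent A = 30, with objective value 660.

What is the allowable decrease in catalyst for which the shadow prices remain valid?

Binding constraints: catalyst, reactor time. The basis is B = [[5,6],[5,2]] with det -20.
Per unit decrease in catalyst, x* moves by d = (0.1, -0.25).
The basis stays optimal until solvent A reaches 0; allowable decrease = 120 g.

120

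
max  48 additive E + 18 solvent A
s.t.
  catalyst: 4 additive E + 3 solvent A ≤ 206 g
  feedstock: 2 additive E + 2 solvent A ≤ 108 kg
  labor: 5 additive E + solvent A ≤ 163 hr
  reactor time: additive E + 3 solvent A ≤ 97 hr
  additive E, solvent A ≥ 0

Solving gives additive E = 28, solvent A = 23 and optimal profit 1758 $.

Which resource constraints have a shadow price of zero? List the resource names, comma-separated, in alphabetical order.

catalyst, feedstock

catalyst: 181/206 (slack 25)
feedstock: 102/108 (slack 6)
labor: 163/163 (binding)
reactor time: 97/97 (binding)
By complementary slackness, a constraint with positive slack has shadow price 0 → catalyst, feedstock.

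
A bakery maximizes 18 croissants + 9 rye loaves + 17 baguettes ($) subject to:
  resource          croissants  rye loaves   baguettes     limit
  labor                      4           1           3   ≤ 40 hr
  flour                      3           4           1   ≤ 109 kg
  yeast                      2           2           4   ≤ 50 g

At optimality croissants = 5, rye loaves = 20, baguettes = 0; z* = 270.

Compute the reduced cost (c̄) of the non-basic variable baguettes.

At the optimum: labor uses 40 of 40 (binding); flour uses 95 of 109 (slack = 14); yeast uses 50 of 50 (binding).
Slack constraints have shadow price 0 (complementary slackness).
The binding rows give the dual system: 4·y_labor + 2·y_yeast = 18 and 1·y_labor + 2·y_yeast = 9.
This yields shadow prices y_labor = 3, y_yeast = 3.
Reduced cost of baguettes: c₃ − yᵀa₃ = 17 − (3·3 + 3·4) = 17 − 21 = -4.

-4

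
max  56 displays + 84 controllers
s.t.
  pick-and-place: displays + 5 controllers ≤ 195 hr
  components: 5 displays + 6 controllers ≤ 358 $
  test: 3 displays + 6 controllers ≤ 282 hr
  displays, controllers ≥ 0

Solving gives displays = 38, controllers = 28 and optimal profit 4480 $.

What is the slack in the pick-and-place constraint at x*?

17

pick-and-place used = 1·38 + 5·28 = 178; slack = 195 − 178 = 17.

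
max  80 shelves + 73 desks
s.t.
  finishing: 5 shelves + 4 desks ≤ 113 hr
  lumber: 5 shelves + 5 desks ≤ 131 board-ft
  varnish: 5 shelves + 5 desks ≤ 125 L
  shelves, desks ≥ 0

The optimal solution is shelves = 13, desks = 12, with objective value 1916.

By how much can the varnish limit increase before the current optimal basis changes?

6

Binding constraints: finishing, varnish. The basis is B = [[5,4],[5,5]] with det 5.
Per unit increase in varnish, x* moves by d = (-0.8, 1).
The basis stays optimal until lumber becomes binding; allowable increase = 6 L.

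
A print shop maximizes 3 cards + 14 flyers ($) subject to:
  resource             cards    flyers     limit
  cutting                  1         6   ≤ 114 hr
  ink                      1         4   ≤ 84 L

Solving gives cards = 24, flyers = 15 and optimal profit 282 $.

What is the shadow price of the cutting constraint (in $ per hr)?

1

Both cutting and ink are binding at x*.
Dual feasibility on the basic columns requires 1·y_cutting + 1·y_ink = 3, 6·y_cutting + 4·y_ink = 14.
Solving: y_cutting = 1, y_ink = 2.
Shadow price of cutting = 1.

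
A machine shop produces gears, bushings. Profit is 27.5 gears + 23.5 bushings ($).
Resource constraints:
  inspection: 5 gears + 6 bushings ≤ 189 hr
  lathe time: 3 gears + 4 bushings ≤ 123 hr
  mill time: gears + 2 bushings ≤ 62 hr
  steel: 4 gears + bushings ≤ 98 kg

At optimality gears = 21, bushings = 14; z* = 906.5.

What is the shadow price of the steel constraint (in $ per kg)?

Binding: inspection and steel. Non-binding: lathe time (4 unused), mill time (13 unused).
By complementary slackness, y = 0 for the non-binding constraints.
The binding rows give the dual system: 5·y_inspection + 4·y_steel = 27.5 and 6·y_inspection + 1·y_steel = 23.5.
Solving: y_inspection = 3.5, y_steel = 2.5.
Shadow price of steel = 2.5.

2.5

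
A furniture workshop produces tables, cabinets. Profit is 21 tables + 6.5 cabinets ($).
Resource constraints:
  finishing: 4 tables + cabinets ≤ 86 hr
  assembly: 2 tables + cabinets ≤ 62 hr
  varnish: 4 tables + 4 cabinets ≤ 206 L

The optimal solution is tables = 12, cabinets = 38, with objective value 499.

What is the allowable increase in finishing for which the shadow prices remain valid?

Binding constraints: finishing, assembly. The basis is B = [[4,1],[2,1]] with det 2.
Per unit increase in finishing, x* moves by d = (0.5, -1).
The basis stays optimal until cabinets reaches 0; allowable increase = 38 hr.

38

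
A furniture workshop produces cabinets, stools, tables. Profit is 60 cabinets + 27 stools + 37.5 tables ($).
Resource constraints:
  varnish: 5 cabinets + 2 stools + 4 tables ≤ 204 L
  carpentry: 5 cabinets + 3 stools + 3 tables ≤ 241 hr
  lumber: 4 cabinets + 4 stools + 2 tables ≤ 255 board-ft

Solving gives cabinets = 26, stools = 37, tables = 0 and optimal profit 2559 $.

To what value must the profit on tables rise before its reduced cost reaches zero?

Binding: varnish and carpentry. Non-binding: lumber (3 unused).
Since lumber is not tight, its dual is 0.
The binding rows give the dual system: 5·y_varnish + 5·y_carpentry = 60 and 2·y_varnish + 3·y_carpentry = 27.
Solving: y_varnish = 9, y_carpentry = 3.
tables enters the basis when its profit ≥ yᵀa₃ = 9·4 + 3·3 = 45.

45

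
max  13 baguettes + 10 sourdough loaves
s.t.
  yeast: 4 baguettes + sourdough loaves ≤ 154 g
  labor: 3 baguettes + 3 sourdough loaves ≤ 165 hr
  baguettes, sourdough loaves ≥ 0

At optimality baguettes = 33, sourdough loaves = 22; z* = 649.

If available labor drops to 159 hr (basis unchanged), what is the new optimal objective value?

Check each constraint at x*: yeast 154/154 (tight); labor 165/165 (tight).
From A_Bᵀ y = c: 4·y_yeast + 3·y_labor = 13; 1·y_yeast + 3·y_labor = 10.
→ y_yeast = 1 and y_labor = 3.
Δz = y_labor·Δb = 3 × (-6) = -18, so new z* = 649 − 18 = 631.

631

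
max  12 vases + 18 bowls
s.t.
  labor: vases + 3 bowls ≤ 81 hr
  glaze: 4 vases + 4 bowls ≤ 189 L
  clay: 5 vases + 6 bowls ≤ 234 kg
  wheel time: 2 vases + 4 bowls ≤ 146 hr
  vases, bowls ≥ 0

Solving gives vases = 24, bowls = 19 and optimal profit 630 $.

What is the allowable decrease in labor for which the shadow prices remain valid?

34.2

Binding constraints: labor, clay. The basis is B = [[1,3],[5,6]] with det -9.
Per unit decrease in labor, x* moves by d = (0.6667, -0.5556).
The basis stays optimal until bowls reaches 0; allowable decrease = 34.2 hr.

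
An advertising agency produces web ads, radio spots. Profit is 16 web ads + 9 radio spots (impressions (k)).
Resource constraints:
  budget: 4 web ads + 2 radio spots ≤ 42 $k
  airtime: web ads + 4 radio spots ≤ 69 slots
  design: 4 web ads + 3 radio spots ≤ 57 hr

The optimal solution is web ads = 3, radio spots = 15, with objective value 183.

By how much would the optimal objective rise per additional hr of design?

At the optimum: budget uses 42 of 42 (binding); airtime uses 63 of 69 (slack = 6); design uses 57 of 57 (binding).
Since airtime is not tight, its dual is 0.
From A_Bᵀ y = c: 4·y_budget + 4·y_design = 16; 2·y_budget + 3·y_design = 9.
Solving: y_budget = 3, y_design = 1.
Shadow price of design = 1.

1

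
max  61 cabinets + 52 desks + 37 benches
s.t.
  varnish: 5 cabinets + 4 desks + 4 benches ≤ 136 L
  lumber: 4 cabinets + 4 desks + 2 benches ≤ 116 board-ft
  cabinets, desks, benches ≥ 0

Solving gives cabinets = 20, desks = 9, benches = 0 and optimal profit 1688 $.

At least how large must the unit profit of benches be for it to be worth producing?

44

Check each constraint at x*: varnish 136/136 (tight); lumber 116/116 (tight).
From A_Bᵀ y = c: 5·y_varnish + 4·y_lumber = 61; 4·y_varnish + 4·y_lumber = 52.
→ y_varnish = 9 and y_lumber = 4.
benches enters the basis when its profit ≥ yᵀa₃ = 9·4 + 4·2 = 44.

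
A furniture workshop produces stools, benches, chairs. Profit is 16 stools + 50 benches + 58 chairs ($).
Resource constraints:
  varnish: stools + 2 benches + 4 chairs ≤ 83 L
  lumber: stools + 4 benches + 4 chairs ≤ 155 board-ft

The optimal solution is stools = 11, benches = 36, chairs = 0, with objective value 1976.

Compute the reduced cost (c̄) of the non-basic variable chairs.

-6

Check each constraint at x*: varnish 83/83 (tight); lumber 155/155 (tight).
From A_Bᵀ y = c: 1·y_varnish + 1·y_lumber = 16; 2·y_varnish + 4·y_lumber = 50.
Solving: y_varnish = 7, y_lumber = 9.
Reduced cost of chairs: c₃ − yᵀa₃ = 58 − (7·4 + 9·4) = 58 − 64 = -6.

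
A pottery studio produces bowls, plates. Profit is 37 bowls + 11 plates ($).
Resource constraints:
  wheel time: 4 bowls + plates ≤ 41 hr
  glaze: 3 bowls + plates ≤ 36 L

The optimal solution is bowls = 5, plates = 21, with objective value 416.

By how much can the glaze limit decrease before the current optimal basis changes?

Binding constraints: wheel time, glaze. The basis is B = [[4,1],[3,1]] with det 1.
Per unit decrease in glaze, x* moves by d = (1, -4).
The basis stays optimal until plates reaches 0; allowable decrease = 5.25 L.

5.25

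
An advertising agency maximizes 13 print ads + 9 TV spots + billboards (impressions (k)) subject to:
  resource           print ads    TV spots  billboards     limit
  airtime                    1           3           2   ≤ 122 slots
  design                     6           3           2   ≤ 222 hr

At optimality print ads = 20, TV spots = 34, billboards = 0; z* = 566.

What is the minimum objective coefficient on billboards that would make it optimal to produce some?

Both airtime and design are binding at x*.
Dual feasibility on the basic columns requires 1·y_airtime + 6·y_design = 13, 3·y_airtime + 3·y_design = 9.
Solving: y_airtime = 1, y_design = 2.
billboards enters the basis when its profit ≥ yᵀa₃ = 1·2 + 2·2 = 6.

6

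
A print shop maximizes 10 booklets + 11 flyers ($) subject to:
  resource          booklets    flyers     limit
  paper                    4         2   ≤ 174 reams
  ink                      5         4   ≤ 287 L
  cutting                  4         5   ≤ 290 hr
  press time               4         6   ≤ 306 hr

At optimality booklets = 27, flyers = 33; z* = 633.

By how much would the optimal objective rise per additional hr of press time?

1.5

At the optimum: paper uses 174 of 174 (binding); ink uses 267 of 287 (slack = 20); cutting uses 273 of 290 (slack = 17); press time uses 306 of 306 (binding).
Since ink, cutting are not tight, their duals are 0.
From A_Bᵀ y = c: 4·y_paper + 4·y_press time = 10; 2·y_paper + 6·y_press time = 11.
→ y_paper = 1 and y_press time = 1.5.
Shadow price of press time = 1.5.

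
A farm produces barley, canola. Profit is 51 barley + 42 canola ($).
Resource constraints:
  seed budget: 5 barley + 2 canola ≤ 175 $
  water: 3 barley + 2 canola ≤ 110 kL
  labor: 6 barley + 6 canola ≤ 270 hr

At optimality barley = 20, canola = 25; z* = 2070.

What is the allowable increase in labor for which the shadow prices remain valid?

60

Binding constraints: water, labor. The basis is B = [[3,2],[6,6]] with det 6.
Per unit increase in labor, x* moves by d = (-0.3333, 0.5).
The basis stays optimal until barley reaches 0; allowable increase = 60 hr.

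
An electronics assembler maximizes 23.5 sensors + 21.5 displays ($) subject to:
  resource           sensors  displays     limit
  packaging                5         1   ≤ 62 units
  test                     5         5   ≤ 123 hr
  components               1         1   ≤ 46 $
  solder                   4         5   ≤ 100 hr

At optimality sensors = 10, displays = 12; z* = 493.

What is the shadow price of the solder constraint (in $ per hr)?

4

Check each constraint at x*: packaging 62/62 (tight); test 110/123 (slack 13); components 22/46 (slack 24); solder 100/100 (tight).
Slack constraints have shadow price 0 (complementary slackness).
Dual feasibility on the basic columns requires 5·y_packaging + 4·y_solder = 23.5, 1·y_packaging + 5·y_solder = 21.5.
→ y_packaging = 1.5 and y_solder = 4.
Shadow price of solder = 4.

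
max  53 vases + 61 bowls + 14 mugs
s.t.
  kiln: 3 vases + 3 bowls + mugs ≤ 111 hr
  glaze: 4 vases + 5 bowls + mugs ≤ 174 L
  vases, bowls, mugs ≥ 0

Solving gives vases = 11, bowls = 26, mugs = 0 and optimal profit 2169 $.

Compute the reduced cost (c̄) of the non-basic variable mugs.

-1

Both kiln and glaze are binding at x*.
From A_Bᵀ y = c: 3·y_kiln + 4·y_glaze = 53; 3·y_kiln + 5·y_glaze = 61.
This yields shadow prices y_kiln = 7, y_glaze = 8.
Reduced cost of mugs: c₃ − yᵀa₃ = 14 − (7·1 + 8·1) = 14 − 15 = -1.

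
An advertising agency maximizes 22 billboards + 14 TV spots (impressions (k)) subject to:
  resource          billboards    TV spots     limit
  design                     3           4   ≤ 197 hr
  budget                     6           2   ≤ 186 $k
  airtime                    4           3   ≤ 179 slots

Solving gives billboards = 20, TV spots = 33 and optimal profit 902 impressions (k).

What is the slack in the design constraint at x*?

5

design used = 3·20 + 4·33 = 192; slack = 197 − 192 = 5.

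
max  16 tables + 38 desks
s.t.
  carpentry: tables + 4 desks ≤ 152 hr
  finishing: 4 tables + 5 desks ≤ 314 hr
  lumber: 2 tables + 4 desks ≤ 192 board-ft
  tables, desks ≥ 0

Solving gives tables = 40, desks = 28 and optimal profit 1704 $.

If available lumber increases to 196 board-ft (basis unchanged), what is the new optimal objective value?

Binding: carpentry and lumber. Non-binding: finishing (14 unused).
Since finishing is not tight, its dual is 0.
The binding rows give the dual system: 1·y_carpentry + 2·y_lumber = 16 and 4·y_carpentry + 4·y_lumber = 38.
This yields shadow prices y_carpentry = 3, y_lumber = 6.5.
Δz = y_lumber·Δb = 6.5 × (4) = 26, so new z* = 1704 + 26 = 1730.

1730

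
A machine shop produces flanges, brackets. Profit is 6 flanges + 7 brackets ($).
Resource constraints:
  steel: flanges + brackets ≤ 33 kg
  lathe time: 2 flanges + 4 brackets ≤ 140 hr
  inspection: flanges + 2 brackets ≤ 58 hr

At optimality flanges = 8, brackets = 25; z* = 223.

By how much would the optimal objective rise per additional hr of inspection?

Binding: steel and inspection. Non-binding: lathe time (24 unused).
Since lathe time is not tight, its dual is 0.
Dual feasibility on the basic columns requires 1·y_steel + 1·y_inspection = 6, 1·y_steel + 2·y_inspection = 7.
Solving: y_steel = 5, y_inspection = 1.
Shadow price of inspection = 1.

1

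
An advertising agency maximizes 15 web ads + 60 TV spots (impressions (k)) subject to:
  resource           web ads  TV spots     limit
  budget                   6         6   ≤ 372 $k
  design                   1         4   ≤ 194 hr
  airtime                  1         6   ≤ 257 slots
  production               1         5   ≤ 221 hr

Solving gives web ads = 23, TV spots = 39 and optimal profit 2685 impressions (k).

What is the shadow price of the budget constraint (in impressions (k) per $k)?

1

Check each constraint at x*: budget 372/372 (tight); design 179/194 (slack 15); airtime 257/257 (tight); production 218/221 (slack 3).
Slack constraints have shadow price 0 (complementary slackness).
From A_Bᵀ y = c: 6·y_budget + 1·y_airtime = 15; 6·y_budget + 6·y_airtime = 60.
This yields shadow prices y_budget = 1, y_airtime = 9.
Shadow price of budget = 1.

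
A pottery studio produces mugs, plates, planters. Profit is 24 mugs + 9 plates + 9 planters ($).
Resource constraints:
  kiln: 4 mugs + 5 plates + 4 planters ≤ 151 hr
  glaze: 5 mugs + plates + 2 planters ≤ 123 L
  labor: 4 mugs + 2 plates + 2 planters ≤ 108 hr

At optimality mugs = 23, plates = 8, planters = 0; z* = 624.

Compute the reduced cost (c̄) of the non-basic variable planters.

-2

Binding: glaze and labor. Non-binding: kiln (19 unused).
Slack constraints have shadow price 0 (complementary slackness).
The binding rows give the dual system: 5·y_glaze + 4·y_labor = 24 and 1·y_glaze + 2·y_labor = 9.
This yields shadow prices y_glaze = 2, y_labor = 3.5.
Reduced cost of planters: c₃ − yᵀa₃ = 9 − (2·2 + 3.5·2) = 9 − 11 = -2.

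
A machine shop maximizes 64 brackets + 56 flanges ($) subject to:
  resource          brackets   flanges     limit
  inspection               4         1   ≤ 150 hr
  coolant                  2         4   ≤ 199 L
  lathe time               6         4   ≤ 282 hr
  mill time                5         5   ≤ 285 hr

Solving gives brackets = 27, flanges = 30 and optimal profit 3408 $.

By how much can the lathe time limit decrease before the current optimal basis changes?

25

Binding constraints: lathe time, mill time. The basis is B = [[6,4],[5,5]] with det 10.
Per unit decrease in lathe time, x* moves by d = (-0.5, 0.5).
The basis stays optimal until coolant becomes binding; allowable decrease = 25 hr.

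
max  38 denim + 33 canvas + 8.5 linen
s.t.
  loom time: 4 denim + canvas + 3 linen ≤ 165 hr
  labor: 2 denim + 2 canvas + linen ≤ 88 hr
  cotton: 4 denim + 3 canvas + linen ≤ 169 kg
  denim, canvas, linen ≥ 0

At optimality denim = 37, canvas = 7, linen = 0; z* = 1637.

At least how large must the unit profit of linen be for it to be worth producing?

14

At the optimum: loom time uses 155 of 165 (slack = 10); labor uses 88 of 88 (binding); cotton uses 169 of 169 (binding).
Since loom time is not tight, its dual is 0.
The binding rows give the dual system: 2·y_labor + 4·y_cotton = 38 and 2·y_labor + 3·y_cotton = 33.
→ y_labor = 9 and y_cotton = 5.
linen enters the basis when its profit ≥ yᵀa₃ = 9·1 + 5·1 = 14.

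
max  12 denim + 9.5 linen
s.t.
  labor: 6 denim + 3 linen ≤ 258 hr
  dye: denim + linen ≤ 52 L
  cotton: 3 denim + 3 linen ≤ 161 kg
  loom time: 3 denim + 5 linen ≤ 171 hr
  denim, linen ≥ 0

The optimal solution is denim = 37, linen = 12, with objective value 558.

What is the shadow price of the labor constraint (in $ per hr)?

1.5

Binding: labor and loom time. Non-binding: dye (3 unused), cotton (14 unused).
Since dye, cotton are not tight, their duals are 0.
From A_Bᵀ y = c: 6·y_labor + 3·y_loom time = 12; 3·y_labor + 5·y_loom time = 9.5.
→ y_labor = 1.5 and y_loom time = 1.
Shadow price of labor = 1.5.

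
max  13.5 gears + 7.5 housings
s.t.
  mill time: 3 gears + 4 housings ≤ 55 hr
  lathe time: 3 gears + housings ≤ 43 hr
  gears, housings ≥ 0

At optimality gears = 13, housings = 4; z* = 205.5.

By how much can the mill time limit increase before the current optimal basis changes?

117

Binding constraints: mill time, lathe time. The basis is B = [[3,4],[3,1]] with det -9.
Per unit increase in mill time, x* moves by d = (-0.1111, 0.3333).
The basis stays optimal until gears reaches 0; allowable increase = 117 hr.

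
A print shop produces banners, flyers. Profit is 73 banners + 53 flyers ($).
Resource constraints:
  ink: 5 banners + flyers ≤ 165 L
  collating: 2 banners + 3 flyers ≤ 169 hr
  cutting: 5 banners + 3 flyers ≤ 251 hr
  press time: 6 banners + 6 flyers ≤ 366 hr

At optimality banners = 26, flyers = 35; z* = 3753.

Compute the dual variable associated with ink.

At the optimum: ink uses 165 of 165 (binding); collating uses 157 of 169 (slack = 12); cutting uses 235 of 251 (slack = 16); press time uses 366 of 366 (binding).
By complementary slackness, y = 0 for the non-binding constraints.
The binding rows give the dual system: 5·y_ink + 6·y_press time = 73 and 1·y_ink + 6·y_press time = 53.
This yields shadow prices y_ink = 5, y_press time = 8.
Shadow price of ink = 5.

5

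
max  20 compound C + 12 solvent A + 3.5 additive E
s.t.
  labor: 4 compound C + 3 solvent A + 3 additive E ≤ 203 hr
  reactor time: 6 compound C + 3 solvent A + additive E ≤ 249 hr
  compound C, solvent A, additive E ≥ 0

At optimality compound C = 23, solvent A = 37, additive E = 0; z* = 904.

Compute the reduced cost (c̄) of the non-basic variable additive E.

-4.5

Both labor and reactor time are binding at x*.
From A_Bᵀ y = c: 4·y_labor + 6·y_reactor time = 20; 3·y_labor + 3·y_reactor time = 12.
This yields shadow prices y_labor = 2, y_reactor time = 2.
Reduced cost of additive E: c₃ − yᵀa₃ = 3.5 − (2·3 + 2·1) = 3.5 − 8 = -4.5.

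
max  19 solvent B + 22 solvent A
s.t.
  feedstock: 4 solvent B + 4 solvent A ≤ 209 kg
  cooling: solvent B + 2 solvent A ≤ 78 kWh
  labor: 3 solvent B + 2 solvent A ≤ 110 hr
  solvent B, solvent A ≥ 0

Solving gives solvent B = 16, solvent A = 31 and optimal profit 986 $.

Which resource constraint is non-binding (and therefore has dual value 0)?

feedstock

feedstock: 188/209 (slack 21)
cooling: 78/78 (binding)
labor: 110/110 (binding)
By complementary slackness, a constraint with positive slack has shadow price 0 → feedstock.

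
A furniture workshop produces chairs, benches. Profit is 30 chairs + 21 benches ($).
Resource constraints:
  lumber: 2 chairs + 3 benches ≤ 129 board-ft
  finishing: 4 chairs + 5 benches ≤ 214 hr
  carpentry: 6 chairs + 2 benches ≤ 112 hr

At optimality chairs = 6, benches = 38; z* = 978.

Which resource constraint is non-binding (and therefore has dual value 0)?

lumber: 126/129 (slack 3)
finishing: 214/214 (binding)
carpentry: 112/112 (binding)
By complementary slackness, a constraint with positive slack has shadow price 0 → lumber.

lumber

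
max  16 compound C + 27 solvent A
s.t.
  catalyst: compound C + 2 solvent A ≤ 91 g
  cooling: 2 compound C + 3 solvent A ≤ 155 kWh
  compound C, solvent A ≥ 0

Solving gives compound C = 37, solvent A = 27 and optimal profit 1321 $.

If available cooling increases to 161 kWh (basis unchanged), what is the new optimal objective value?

1351

Check each constraint at x*: catalyst 91/91 (tight); cooling 155/155 (tight).
From A_Bᵀ y = c: 1·y_catalyst + 2·y_cooling = 16; 2·y_catalyst + 3·y_cooling = 27.
Solving: y_catalyst = 6, y_cooling = 5.
Δz = y_cooling·Δb = 5 × (6) = 30, so new z* = 1321 + 30 = 1351.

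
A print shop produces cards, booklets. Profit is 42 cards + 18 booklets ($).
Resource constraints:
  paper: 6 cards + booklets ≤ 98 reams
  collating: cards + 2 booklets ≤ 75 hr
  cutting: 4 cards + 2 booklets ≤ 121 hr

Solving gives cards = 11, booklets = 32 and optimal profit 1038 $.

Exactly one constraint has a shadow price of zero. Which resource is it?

paper: 98/98 (binding)
collating: 75/75 (binding)
cutting: 108/121 (slack 13)
By complementary slackness, a constraint with positive slack has shadow price 0 → cutting.

cutting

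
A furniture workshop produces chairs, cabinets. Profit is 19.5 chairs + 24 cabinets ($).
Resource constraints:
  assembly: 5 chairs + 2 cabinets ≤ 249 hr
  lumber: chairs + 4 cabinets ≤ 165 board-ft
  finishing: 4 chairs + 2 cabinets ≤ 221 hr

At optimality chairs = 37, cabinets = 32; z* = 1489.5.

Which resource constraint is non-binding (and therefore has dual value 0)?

finishing

assembly: 249/249 (binding)
lumber: 165/165 (binding)
finishing: 212/221 (slack 9)
By complementary slackness, a constraint with positive slack has shadow price 0 → finishing.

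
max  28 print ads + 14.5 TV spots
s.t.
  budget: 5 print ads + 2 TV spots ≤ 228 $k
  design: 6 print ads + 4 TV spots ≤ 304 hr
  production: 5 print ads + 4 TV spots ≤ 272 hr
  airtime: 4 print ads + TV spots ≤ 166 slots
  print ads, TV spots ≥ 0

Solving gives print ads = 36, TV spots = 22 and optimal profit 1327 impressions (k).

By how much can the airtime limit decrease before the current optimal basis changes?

Binding constraints: design, airtime. The basis is B = [[6,4],[4,1]] with det -10.
Per unit decrease in airtime, x* moves by d = (-0.4, 0.6).
The basis stays optimal until production becomes binding; allowable decrease = 10 slots.

10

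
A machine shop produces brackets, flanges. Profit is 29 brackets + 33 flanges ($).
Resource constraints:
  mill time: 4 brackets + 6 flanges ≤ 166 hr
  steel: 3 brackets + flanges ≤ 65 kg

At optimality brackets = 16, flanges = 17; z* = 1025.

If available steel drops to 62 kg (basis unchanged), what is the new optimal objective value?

1016

Both mill time and steel are binding at x*.
From A_Bᵀ y = c: 4·y_mill time + 3·y_steel = 29; 6·y_mill time + 1·y_steel = 33.
→ y_mill time = 5 and y_steel = 3.
Δz = y_steel·Δb = 3 × (-3) = -9, so new z* = 1025 − 9 = 1016.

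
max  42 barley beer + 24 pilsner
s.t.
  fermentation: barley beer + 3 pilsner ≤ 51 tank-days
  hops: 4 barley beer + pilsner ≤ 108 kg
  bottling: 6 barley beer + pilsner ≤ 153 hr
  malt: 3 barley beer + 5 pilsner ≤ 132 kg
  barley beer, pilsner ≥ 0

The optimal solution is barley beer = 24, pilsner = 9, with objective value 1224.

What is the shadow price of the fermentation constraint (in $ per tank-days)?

Binding: fermentation and bottling. Non-binding: hops (3 unused), malt (15 unused).
Since hops, malt are not tight, their duals are 0.
Dual feasibility on the basic columns requires 1·y_fermentation + 6·y_bottling = 42, 3·y_fermentation + 1·y_bottling = 24.
This yields shadow prices y_fermentation = 6, y_bottling = 6.
Shadow price of fermentation = 6.

6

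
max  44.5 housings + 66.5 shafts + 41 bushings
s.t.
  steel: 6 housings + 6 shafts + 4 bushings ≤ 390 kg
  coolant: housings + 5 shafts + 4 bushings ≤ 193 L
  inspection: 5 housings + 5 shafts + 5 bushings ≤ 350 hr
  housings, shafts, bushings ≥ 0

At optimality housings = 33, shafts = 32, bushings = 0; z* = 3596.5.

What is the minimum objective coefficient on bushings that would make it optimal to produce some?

48

Binding: steel and coolant. Non-binding: inspection (25 unused).
Since inspection is not tight, its dual is 0.
From A_Bᵀ y = c: 6·y_steel + 1·y_coolant = 44.5; 6·y_steel + 5·y_coolant = 66.5.
Solving: y_steel = 6.5, y_coolant = 5.5.
bushings enters the basis when its profit ≥ yᵀa₃ = 6.5·4 + 5.5·4 = 48.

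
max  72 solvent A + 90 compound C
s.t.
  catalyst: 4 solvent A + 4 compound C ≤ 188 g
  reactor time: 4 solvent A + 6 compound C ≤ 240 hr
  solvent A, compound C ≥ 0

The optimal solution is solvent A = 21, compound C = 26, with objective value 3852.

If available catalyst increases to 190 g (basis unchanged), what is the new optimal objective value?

3870

Check each constraint at x*: catalyst 188/188 (tight); reactor time 240/240 (tight).
From A_Bᵀ y = c: 4·y_catalyst + 4·y_reactor time = 72; 4·y_catalyst + 6·y_reactor time = 90.
Solving: y_catalyst = 9, y_reactor time = 9.
Δz = y_catalyst·Δb = 9 × (2) = 18, so new z* = 3852 + 18 = 3870.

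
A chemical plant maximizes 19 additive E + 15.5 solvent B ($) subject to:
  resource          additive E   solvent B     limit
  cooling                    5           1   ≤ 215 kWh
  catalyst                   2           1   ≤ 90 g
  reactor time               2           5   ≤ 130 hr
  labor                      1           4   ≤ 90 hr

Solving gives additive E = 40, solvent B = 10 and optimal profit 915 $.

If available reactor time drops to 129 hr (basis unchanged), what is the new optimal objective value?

913.5

At the optimum: cooling uses 210 of 215 (slack = 5); catalyst uses 90 of 90 (binding); reactor time uses 130 of 130 (binding); labor uses 80 of 90 (slack = 10).
By complementary slackness, y = 0 for the non-binding constraints.
The binding rows give the dual system: 2·y_catalyst + 2·y_reactor time = 19 and 1·y_catalyst + 5·y_reactor time = 15.5.
This yields shadow prices y_catalyst = 8, y_reactor time = 1.5.
Δz = y_reactor time·Δb = 1.5 × (-1) = -1.5, so new z* = 915 − 1.5 = 913.5.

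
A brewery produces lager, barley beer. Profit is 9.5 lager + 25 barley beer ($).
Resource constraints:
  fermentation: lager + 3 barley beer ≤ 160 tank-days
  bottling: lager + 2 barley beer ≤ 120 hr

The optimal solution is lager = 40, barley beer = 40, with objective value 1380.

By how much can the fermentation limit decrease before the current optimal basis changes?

Binding constraints: fermentation, bottling. The basis is B = [[1,3],[1,2]] with det -1.
Per unit decrease in fermentation, x* moves by d = (2, -1).
The basis stays optimal until barley beer reaches 0; allowable decrease = 40 tank-days.

40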